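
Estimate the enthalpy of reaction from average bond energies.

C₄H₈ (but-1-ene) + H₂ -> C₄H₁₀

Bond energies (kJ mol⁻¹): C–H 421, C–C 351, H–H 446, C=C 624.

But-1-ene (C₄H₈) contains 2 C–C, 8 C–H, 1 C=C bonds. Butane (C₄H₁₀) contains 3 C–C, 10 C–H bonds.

ΔH ≈ −123 kJ

Bonds broken (reactants):
  C–C: 2 × 351 = 702
  C–H: 8 × 421 = 3368
  C=C: 1 × 624 = 624
  H–H: 1 × 446 = 446
  Σ(broken) = 5140 kJ
Bonds formed (products):
  C–C: 3 × 351 = 1053
  C–H: 10 × 421 = 4210
  Σ(formed) = 5263 kJ
ΔH = Σ(broken) − Σ(formed) = 5140 − 5263 = −123 kJ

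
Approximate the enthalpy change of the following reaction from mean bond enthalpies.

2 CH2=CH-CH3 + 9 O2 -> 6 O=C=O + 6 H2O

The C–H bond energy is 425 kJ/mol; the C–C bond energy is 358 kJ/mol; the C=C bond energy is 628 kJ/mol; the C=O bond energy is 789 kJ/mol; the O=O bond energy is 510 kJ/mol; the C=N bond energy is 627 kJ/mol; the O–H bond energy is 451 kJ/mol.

ΔH ≈ −3218 kJ

Bonds broken (reactants):
  C–C: 2 × 358 = 716
  C–H: 12 × 425 = 5100
  C=C: 2 × 628 = 1256
  O=O: 9 × 510 = 4590
  Σ(broken) = 11662 kJ
Bonds formed (products):
  C=O: 12 × 789 = 9468
  O–H: 12 × 451 = 5412
  Σ(formed) = 14880 kJ
ΔH = Σ(broken) − Σ(formed) = 11662 − 14880 = −3218 kJ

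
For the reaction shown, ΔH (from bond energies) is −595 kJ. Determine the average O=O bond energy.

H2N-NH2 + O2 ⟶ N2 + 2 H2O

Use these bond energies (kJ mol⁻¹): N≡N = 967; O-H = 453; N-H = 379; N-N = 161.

Let D be the O=O bond energy.
Σ(broken) = 4×379 + 1×161 + 1×D = 1677 + D
Σ(formed) = 1×967 + 4×453 = 2779
ΔH = Σ(broken) − Σ(formed) = (1677 + D) − (2779) = −1102 + D
Setting this equal to −595 kJ gives D = 507 kJ/mol.

D(O=O) ≈ 507 kJ/mol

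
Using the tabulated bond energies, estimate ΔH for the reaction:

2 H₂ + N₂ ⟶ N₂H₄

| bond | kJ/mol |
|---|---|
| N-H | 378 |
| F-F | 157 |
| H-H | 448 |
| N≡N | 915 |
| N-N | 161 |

Bonds broken (reactants):
  H-H: 2 × 448 = 896
  N≡N: 1 × 915 = 915
  Σ(broken) = 1811 kJ
Bonds formed (products):
  N-H: 4 × 378 = 1512
  N-N: 1 × 161 = 161
  Σ(formed) = 1673 kJ
ΔH = Σ(broken) − Σ(formed) = 1811 − 1673 = +138 kJ

ΔH ≈ +138 kJ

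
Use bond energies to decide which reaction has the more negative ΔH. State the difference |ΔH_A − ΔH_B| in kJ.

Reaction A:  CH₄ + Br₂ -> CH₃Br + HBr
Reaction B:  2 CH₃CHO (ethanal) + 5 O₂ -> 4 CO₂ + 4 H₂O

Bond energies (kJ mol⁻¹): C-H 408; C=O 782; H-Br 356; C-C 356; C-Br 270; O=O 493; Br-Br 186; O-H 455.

Reaction A:
  Bonds broken (reactants):
    Br-Br: 1 × 186 = 186
    C-H: 4 × 408 = 1632
    Σ(broken) = 1818 kJ
  Bonds formed (products):
    C-Br: 1 × 270 = 270
    C-H: 3 × 408 = 1224
    H-Br: 1 × 356 = 356
    Σ(formed) = 1850 kJ
  ΔH_A = 1818 − 1850 = −32 kJ
Reaction B:
  Bonds broken (reactants):
    C-C: 2 × 356 = 712
    C-H: 8 × 408 = 3264
    C=O: 2 × 782 = 1564
    O=O: 5 × 493 = 2465
    Σ(broken) = 8005 kJ
  Bonds formed (products):
    C=O: 8 × 782 = 6256
    O-H: 8 × 455 = 3640
    Σ(formed) = 9896 kJ
  ΔH_B = 8005 − 9896 = −1891 kJ
ΔH_A − ΔH_B = +1859 kJ, so reaction B has the more negative ΔH; |ΔH_A − ΔH_B| = 1859 kJ.

Reaction B, by 1859 kJ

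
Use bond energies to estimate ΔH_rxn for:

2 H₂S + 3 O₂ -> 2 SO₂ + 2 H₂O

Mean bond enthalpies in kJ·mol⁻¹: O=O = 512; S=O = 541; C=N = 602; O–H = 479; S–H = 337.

Bonds broken (reactants):
  O=O: 3 × 512 = 1536
  S–H: 4 × 337 = 1348
  Σ(broken) = 2884 kJ
Bonds formed (products):
  O–H: 4 × 479 = 1916
  S=O: 4 × 541 = 2164
  Σ(formed) = 4080 kJ
ΔH = Σ(broken) − Σ(formed) = 2884 − 4080 = −1196 kJ

ΔH ≈ −1196 kJ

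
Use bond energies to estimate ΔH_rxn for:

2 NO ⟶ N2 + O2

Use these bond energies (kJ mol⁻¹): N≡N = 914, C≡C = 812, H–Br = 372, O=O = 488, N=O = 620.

ΔH ≈ −162 kJ

Bonds broken (reactants):
  N=O: 2 × 620 = 1240
  Σ(broken) = 1240 kJ
Bonds formed (products):
  N≡N: 1 × 914 = 914
  O=O: 1 × 488 = 488
  Σ(formed) = 1402 kJ
ΔH = Σ(broken) − Σ(formed) = 1240 − 1402 = −162 kJ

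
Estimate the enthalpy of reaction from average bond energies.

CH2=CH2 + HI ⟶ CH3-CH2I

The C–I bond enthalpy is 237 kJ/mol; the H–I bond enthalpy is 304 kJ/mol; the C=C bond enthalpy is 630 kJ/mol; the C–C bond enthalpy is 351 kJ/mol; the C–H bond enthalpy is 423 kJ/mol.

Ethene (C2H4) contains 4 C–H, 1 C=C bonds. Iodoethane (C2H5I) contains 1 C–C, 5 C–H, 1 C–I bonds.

Bonds broken (reactants):
  C–H: 4 × 423 = 1692
  C=C: 1 × 630 = 630
  H–I: 1 × 304 = 304
  Σ(broken) = 2626 kJ
Bonds formed (products):
  C–C: 1 × 351 = 351
  C–H: 5 × 423 = 2115
  C–I: 1 × 237 = 237
  Σ(formed) = 2703 kJ
ΔH = Σ(broken) − Σ(formed) = 2626 − 2703 = −77 kJ

ΔH ≈ −77 kJ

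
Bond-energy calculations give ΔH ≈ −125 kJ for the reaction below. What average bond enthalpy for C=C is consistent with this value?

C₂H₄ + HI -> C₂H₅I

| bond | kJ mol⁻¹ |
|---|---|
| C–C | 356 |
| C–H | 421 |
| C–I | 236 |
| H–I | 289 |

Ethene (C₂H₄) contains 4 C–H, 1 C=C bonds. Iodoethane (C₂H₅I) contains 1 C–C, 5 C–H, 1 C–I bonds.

D(C=C) ≈ 599 kJ/mol

Let D be the C=C bond energy.
Σ(broken) = 4×421 + 1×D + 1×289 = 1973 + D
Σ(formed) = 1×356 + 5×421 + 1×236 = 2697
ΔH = Σ(broken) − Σ(formed) = (1973 + D) − (2697) = −724 + D
Setting this equal to −125 kJ gives D = 599 kJ/mol.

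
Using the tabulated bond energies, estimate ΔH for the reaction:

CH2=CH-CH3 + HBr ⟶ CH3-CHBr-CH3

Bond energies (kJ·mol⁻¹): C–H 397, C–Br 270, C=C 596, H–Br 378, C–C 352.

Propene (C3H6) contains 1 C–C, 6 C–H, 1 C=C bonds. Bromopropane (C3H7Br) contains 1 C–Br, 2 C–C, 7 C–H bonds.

Bonds broken (reactants):
  C–C: 1 × 352 = 352
  C–H: 6 × 397 = 2382
  C=C: 1 × 596 = 596
  H–Br: 1 × 378 = 378
  Σ(broken) = 3708 kJ
Bonds formed (products):
  C–Br: 1 × 270 = 270
  C–C: 2 × 352 = 704
  C–H: 7 × 397 = 2779
  Σ(formed) = 3753 kJ
ΔH = Σ(broken) − Σ(formed) = 3708 − 3753 = −45 kJ

ΔH ≈ −45 kJ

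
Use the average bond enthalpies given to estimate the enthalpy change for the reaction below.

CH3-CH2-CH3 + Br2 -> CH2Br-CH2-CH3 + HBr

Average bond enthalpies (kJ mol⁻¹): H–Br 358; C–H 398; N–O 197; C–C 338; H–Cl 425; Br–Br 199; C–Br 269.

ΔH ≈ −30 kJ

Bonds broken (reactants):
  Br–Br: 1 × 199 = 199
  C–C: 2 × 338 = 676
  C–H: 8 × 398 = 3184
  Σ(broken) = 4059 kJ
Bonds formed (products):
  C–Br: 1 × 269 = 269
  C–C: 2 × 338 = 676
  C–H: 7 × 398 = 2786
  H–Br: 1 × 358 = 358
  Σ(formed) = 4089 kJ
ΔH = Σ(broken) − Σ(formed) = 4059 − 4089 = −30 kJ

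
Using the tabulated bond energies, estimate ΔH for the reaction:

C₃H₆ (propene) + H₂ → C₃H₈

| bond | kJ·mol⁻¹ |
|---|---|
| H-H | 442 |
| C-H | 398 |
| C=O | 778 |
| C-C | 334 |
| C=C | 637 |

ΔH ≈ −51 kJ

Bonds broken (reactants):
  C-C: 1 × 334 = 334
  C-H: 6 × 398 = 2388
  C=C: 1 × 637 = 637
  H-H: 1 × 442 = 442
  Σ(broken) = 3801 kJ
Bonds formed (products):
  C-C: 2 × 334 = 668
  C-H: 8 × 398 = 3184
  Σ(formed) = 3852 kJ
ΔH = Σ(broken) − Σ(formed) = 3801 − 3852 = −51 kJ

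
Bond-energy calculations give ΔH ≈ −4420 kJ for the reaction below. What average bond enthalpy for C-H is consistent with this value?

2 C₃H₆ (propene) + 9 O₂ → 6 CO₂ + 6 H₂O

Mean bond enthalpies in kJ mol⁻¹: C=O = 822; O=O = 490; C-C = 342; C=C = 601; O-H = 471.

Let D be the C-H bond energy.
Σ(broken) = 2×342 + 12×D + 2×601 + 9×490 = 6296 + 12D
Σ(formed) = 12×822 + 12×471 = 15516
ΔH = Σ(broken) − Σ(formed) = (6296 + 12D) − (15516) = −9220 + 12D
Setting this equal to −4420 kJ gives 12D = 4800, so D = 400 kJ/mol.

D(C-H) ≈ 400 kJ/mol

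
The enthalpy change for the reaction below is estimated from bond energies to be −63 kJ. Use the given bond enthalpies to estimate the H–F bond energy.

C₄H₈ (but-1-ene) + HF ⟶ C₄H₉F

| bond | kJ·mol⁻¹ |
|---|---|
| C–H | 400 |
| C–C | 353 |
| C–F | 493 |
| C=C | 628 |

D(H–F) ≈ 555 kJ/mol

Let D be the H–F bond energy.
Σ(broken) = 2×353 + 8×400 + 1×628 + 1×D = 4534 + D
Σ(formed) = 3×353 + 1×493 + 9×400 = 5152
ΔH = Σ(broken) − Σ(formed) = (4534 + D) − (5152) = −618 + D
Setting this equal to −63 kJ gives D = 555 kJ/mol.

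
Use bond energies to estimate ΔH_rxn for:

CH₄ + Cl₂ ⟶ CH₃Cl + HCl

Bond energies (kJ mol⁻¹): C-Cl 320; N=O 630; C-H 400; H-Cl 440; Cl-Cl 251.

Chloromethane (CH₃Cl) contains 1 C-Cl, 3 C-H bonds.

ΔH ≈ −109 kJ

Bonds broken (reactants):
  C-H: 4 × 400 = 1600
  Cl-Cl: 1 × 251 = 251
  Σ(broken) = 1851 kJ
Bonds formed (products):
  C-Cl: 1 × 320 = 320
  C-H: 3 × 400 = 1200
  H-Cl: 1 × 440 = 440
  Σ(formed) = 1960 kJ
ΔH = Σ(broken) − Σ(formed) = 1851 − 1960 = −109 kJ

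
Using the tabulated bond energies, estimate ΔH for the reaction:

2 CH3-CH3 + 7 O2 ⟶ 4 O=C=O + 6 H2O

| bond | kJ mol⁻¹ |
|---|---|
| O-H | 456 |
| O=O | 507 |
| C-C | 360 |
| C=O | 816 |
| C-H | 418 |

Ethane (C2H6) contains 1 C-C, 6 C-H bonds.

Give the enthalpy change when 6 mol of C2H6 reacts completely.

Bonds broken (reactants):
  C-C: 2 × 360 = 720
  C-H: 12 × 418 = 5016
  O=O: 7 × 507 = 3549
  Σ(broken) = 9285 kJ
Bonds formed (products):
  C=O: 8 × 816 = 6528
  O-H: 12 × 456 = 5472
  Σ(formed) = 12000 kJ
ΔH = Σ(broken) − Σ(formed) = 9285 − 12000 = −2715 kJ
For 3× the reaction as written: 3 × (−2715) = −8145 kJ

ΔH = −8145 kJ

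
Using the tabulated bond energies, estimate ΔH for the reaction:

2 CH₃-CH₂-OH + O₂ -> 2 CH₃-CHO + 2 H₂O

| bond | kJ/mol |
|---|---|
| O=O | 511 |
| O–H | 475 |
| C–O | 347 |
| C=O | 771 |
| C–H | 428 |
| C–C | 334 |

ΔH ≈ −431 kJ

Bonds broken (reactants):
  C–C: 2 × 334 = 668
  C–H: 10 × 428 = 4280
  C–O: 2 × 347 = 694
  O–H: 2 × 475 = 950
  O=O: 1 × 511 = 511
  Σ(broken) = 7103 kJ
Bonds formed (products):
  C–C: 2 × 334 = 668
  C–H: 8 × 428 = 3424
  C=O: 2 × 771 = 1542
  O–H: 4 × 475 = 1900
  Σ(formed) = 7534 kJ
ΔH = Σ(broken) − Σ(formed) = 7103 − 7534 = −431 kJ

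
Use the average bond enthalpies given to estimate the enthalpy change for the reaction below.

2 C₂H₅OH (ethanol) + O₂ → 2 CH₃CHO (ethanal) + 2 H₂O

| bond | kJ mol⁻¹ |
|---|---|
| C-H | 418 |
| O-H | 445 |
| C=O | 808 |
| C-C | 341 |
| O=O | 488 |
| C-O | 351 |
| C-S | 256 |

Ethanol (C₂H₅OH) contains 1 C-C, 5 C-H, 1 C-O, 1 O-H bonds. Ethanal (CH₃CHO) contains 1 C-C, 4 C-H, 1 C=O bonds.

Bonds broken (reactants):
  C-C: 2 × 341 = 682
  C-H: 10 × 418 = 4180
  C-O: 2 × 351 = 702
  O-H: 2 × 445 = 890
  O=O: 1 × 488 = 488
  Σ(broken) = 6942 kJ
Bonds formed (products):
  C-C: 2 × 341 = 682
  C-H: 8 × 418 = 3344
  C=O: 2 × 808 = 1616
  O-H: 4 × 445 = 1780
  Σ(formed) = 7422 kJ
ΔH = Σ(broken) − Σ(formed) = 6942 − 7422 = −480 kJ

ΔH ≈ −480 kJ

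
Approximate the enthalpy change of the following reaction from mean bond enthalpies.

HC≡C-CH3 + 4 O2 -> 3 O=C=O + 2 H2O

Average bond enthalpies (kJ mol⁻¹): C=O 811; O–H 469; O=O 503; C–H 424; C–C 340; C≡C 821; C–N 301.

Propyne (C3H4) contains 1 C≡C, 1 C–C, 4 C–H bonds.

ΔH ≈ −1873 kJ

Bonds broken (reactants):
  C≡C: 1 × 821 = 821
  C–C: 1 × 340 = 340
  C–H: 4 × 424 = 1696
  O=O: 4 × 503 = 2012
  Σ(broken) = 4869 kJ
Bonds formed (products):
  C=O: 6 × 811 = 4866
  O–H: 4 × 469 = 1876
  Σ(formed) = 6742 kJ
ΔH = Σ(broken) − Σ(formed) = 4869 − 6742 = −1873 kJ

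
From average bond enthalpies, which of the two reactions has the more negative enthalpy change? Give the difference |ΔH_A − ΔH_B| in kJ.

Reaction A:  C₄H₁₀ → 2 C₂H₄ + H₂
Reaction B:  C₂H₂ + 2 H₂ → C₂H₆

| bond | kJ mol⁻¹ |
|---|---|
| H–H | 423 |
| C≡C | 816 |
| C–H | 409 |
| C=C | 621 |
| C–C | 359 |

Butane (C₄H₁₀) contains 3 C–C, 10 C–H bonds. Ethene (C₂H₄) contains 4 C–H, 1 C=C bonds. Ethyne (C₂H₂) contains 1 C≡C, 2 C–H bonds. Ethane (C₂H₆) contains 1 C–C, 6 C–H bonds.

Reaction A:
  Bonds broken (reactants):
    C–C: 3 × 359 = 1077
    C–H: 10 × 409 = 4090
    Σ(broken) = 5167 kJ
  Bonds formed (products):
    C–H: 8 × 409 = 3272
    C=C: 2 × 621 = 1242
    H–H: 1 × 423 = 423
    Σ(formed) = 4937 kJ
  ΔH_A = 5167 − 4937 = +230 kJ
Reaction B:
  Bonds broken (reactants):
    C≡C: 1 × 816 = 816
    C–H: 2 × 409 = 818
    H–H: 2 × 423 = 846
    Σ(broken) = 2480 kJ
  Bonds formed (products):
    C–C: 1 × 359 = 359
    C–H: 6 × 409 = 2454
    Σ(formed) = 2813 kJ
  ΔH_B = 2480 − 2813 = −333 kJ
ΔH_A − ΔH_B = +563 kJ, so reaction B has the more negative ΔH; |ΔH_A − ΔH_B| = 563 kJ.

Reaction B, by 563 kJ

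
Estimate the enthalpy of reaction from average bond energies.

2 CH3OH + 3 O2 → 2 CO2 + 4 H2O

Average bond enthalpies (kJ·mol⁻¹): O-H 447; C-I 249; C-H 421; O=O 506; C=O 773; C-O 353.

Bonds broken (reactants):
  C-H: 6 × 421 = 2526
  C-O: 2 × 353 = 706
  O-H: 2 × 447 = 894
  O=O: 3 × 506 = 1518
  Σ(broken) = 5644 kJ
Bonds formed (products):
  C=O: 4 × 773 = 3092
  O-H: 8 × 447 = 3576
  Σ(formed) = 6668 kJ
ΔH = Σ(broken) − Σ(formed) = 5644 − 6668 = −1024 kJ

ΔH ≈ −1024 kJ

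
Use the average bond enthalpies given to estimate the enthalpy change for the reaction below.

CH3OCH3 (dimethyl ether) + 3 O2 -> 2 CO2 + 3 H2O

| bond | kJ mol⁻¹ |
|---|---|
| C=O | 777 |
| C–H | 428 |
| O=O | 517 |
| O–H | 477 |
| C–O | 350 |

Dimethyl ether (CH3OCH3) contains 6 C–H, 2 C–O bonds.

Bonds broken (reactants):
  C–H: 6 × 428 = 2568
  C–O: 2 × 350 = 700
  O=O: 3 × 517 = 1551
  Σ(broken) = 4819 kJ
Bonds formed (products):
  C=O: 4 × 777 = 3108
  O–H: 6 × 477 = 2862
  Σ(formed) = 5970 kJ
ΔH = Σ(broken) − Σ(formed) = 4819 − 5970 = −1151 kJ

ΔH ≈ −1151 kJ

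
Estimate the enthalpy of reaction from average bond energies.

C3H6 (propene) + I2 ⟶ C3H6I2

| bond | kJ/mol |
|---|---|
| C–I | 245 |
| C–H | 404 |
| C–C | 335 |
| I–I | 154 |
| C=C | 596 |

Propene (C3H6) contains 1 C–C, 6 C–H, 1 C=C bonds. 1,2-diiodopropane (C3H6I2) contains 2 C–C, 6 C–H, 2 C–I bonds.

ΔH ≈ −75 kJ

Bonds broken (reactants):
  C–C: 1 × 335 = 335
  C–H: 6 × 404 = 2424
  C=C: 1 × 596 = 596
  I–I: 1 × 154 = 154
  Σ(broken) = 3509 kJ
Bonds formed (products):
  C–C: 2 × 335 = 670
  C–H: 6 × 404 = 2424
  C–I: 2 × 245 = 490
  Σ(formed) = 3584 kJ
ΔH = Σ(broken) − Σ(formed) = 3509 − 3584 = −75 kJ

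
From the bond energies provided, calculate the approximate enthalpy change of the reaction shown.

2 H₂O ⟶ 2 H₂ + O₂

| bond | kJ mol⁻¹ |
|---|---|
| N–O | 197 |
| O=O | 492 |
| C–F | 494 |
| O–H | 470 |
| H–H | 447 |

ΔH ≈ +494 kJ

Bonds broken (reactants):
  O–H: 4 × 470 = 1880
  Σ(broken) = 1880 kJ
Bonds formed (products):
  H–H: 2 × 447 = 894
  O=O: 1 × 492 = 492
  Σ(formed) = 1386 kJ
ΔH = Σ(broken) − Σ(formed) = 1880 − 1386 = +494 kJ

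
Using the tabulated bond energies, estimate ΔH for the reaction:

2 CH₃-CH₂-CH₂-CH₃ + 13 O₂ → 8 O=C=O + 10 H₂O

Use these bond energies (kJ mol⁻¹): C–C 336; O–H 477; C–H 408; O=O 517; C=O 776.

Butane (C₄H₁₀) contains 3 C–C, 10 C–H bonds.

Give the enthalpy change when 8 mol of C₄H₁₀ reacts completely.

Bonds broken (reactants):
  C–C: 6 × 336 = 2016
  C–H: 20 × 408 = 8160
  O=O: 13 × 517 = 6721
  Σ(broken) = 16897 kJ
Bonds formed (products):
  C=O: 16 × 776 = 12416
  O–H: 20 × 477 = 9540
  Σ(formed) = 21956 kJ
ΔH = Σ(broken) − Σ(formed) = 16897 − 21956 = −5059 kJ
For 4× the reaction as written: 4 × (−5059) = −20236 kJ

ΔH = −20236 kJ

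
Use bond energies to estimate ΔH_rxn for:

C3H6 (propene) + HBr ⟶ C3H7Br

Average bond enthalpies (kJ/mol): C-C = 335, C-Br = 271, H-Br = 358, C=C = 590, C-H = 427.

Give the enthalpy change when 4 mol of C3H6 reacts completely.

Bonds broken (reactants):
  C-C: 1 × 335 = 335
  C-H: 6 × 427 = 2562
  C=C: 1 × 590 = 590
  H-Br: 1 × 358 = 358
  Σ(broken) = 3845 kJ
Bonds formed (products):
  C-Br: 1 × 271 = 271
  C-C: 2 × 335 = 670
  C-H: 7 × 427 = 2989
  Σ(formed) = 3930 kJ
ΔH = Σ(broken) − Σ(formed) = 3845 − 3930 = −85 kJ
For 4× the reaction as written: 4 × (−85) = −340 kJ

ΔH = −340 kJ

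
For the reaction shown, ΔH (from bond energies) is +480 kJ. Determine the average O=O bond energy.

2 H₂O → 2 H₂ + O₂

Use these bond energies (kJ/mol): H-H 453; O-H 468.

Let D be the O=O bond energy.
Σ(broken) = 4×468 = 1872
Σ(formed) = 2×453 + 1×D = 906 + D
ΔH = Σ(broken) − Σ(formed) = (1872) − (906 + D) = +966 − D
Setting this equal to +480 kJ gives D = 486 kJ/mol.

D(O=O) ≈ 486 kJ/mol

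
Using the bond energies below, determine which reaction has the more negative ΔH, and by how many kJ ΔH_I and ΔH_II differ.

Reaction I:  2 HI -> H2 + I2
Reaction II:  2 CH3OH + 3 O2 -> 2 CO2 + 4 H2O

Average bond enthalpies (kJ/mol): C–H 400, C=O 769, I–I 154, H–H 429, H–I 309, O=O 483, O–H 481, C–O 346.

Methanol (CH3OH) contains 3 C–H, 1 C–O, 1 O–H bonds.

Reaction I:
  Bonds broken (reactants):
    H–I: 2 × 309 = 618
    Σ(broken) = 618 kJ
  Bonds formed (products):
    H–H: 1 × 429 = 429
    I–I: 1 × 154 = 154
    Σ(formed) = 583 kJ
  ΔH_I = 618 − 583 = +35 kJ
Reaction II:
  Bonds broken (reactants):
    C–H: 6 × 400 = 2400
    C–O: 2 × 346 = 692
    O–H: 2 × 481 = 962
    O=O: 3 × 483 = 1449
    Σ(broken) = 5503 kJ
  Bonds formed (products):
    C=O: 4 × 769 = 3076
    O–H: 8 × 481 = 3848
    Σ(formed) = 6924 kJ
  ΔH_II = 5503 − 6924 = −1421 kJ
ΔH_I − ΔH_II = +1456 kJ, so reaction II has the more negative ΔH; |ΔH_I − ΔH_II| = 1456 kJ.

Reaction II, by 1456 kJ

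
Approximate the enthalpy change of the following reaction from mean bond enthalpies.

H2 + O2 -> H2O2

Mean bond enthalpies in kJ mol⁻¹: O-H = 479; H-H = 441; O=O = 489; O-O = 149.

ΔH ≈ −177 kJ

Bonds broken (reactants):
  H-H: 1 × 441 = 441
  O=O: 1 × 489 = 489
  Σ(broken) = 930 kJ
Bonds formed (products):
  O-H: 2 × 479 = 958
  O-O: 1 × 149 = 149
  Σ(formed) = 1107 kJ
ΔH = Σ(broken) − Σ(formed) = 930 − 1107 = −177 kJ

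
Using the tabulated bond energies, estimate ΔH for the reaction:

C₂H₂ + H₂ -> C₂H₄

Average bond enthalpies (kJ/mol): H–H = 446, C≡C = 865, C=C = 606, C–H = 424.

Bonds broken (reactants):
  C≡C: 1 × 865 = 865
  C–H: 2 × 424 = 848
  H–H: 1 × 446 = 446
  Σ(broken) = 2159 kJ
Bonds formed (products):
  C–H: 4 × 424 = 1696
  C=C: 1 × 606 = 606
  Σ(formed) = 2302 kJ
ΔH = Σ(broken) − Σ(formed) = 2159 − 2302 = −143 kJ

ΔH ≈ −143 kJ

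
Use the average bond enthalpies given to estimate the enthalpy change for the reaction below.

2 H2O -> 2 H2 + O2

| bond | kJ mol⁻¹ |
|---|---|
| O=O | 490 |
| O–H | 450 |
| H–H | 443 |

ΔH ≈ +424 kJ

Bonds broken (reactants):
  O–H: 4 × 450 = 1800
  Σ(broken) = 1800 kJ
Bonds formed (products):
  H–H: 2 × 443 = 886
  O=O: 1 × 490 = 490
  Σ(formed) = 1376 kJ
ΔH = Σ(broken) − Σ(formed) = 1800 − 1376 = +424 kJ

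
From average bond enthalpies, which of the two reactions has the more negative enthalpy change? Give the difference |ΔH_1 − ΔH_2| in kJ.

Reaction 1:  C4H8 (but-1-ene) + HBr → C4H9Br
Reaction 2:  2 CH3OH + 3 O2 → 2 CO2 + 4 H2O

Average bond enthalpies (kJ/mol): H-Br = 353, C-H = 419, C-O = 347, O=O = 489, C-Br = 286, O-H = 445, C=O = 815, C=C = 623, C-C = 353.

Reaction 2, by 1173 kJ

Reaction 1:
  Bonds broken (reactants):
    C-C: 2 × 353 = 706
    C-H: 8 × 419 = 3352
    C=C: 1 × 623 = 623
    H-Br: 1 × 353 = 353
    Σ(broken) = 5034 kJ
  Bonds formed (products):
    C-Br: 1 × 286 = 286
    C-C: 3 × 353 = 1059
    C-H: 9 × 419 = 3771
    Σ(formed) = 5116 kJ
  ΔH_1 = 5034 − 5116 = −82 kJ
Reaction 2:
  Bonds broken (reactants):
    C-H: 6 × 419 = 2514
    C-O: 2 × 347 = 694
    O-H: 2 × 445 = 890
    O=O: 3 × 489 = 1467
    Σ(broken) = 5565 kJ
  Bonds formed (products):
    C=O: 4 × 815 = 3260
    O-H: 8 × 445 = 3560
    Σ(formed) = 6820 kJ
  ΔH_2 = 5565 − 6820 = −1255 kJ
ΔH_1 − ΔH_2 = +1173 kJ, so reaction 2 has the more negative ΔH; |ΔH_1 − ΔH_2| = 1173 kJ.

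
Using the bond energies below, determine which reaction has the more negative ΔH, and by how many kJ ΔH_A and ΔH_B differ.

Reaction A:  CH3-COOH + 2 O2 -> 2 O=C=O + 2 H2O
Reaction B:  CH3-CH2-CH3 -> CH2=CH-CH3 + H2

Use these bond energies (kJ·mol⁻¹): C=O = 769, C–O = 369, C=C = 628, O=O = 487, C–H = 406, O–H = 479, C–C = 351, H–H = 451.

Reaction A:
  Bonds broken (reactants):
    C–C: 1 × 351 = 351
    C–H: 3 × 406 = 1218
    C–O: 1 × 369 = 369
    C=O: 1 × 769 = 769
    O–H: 1 × 479 = 479
    O=O: 2 × 487 = 974
    Σ(broken) = 4160 kJ
  Bonds formed (products):
    C=O: 4 × 769 = 3076
    O–H: 4 × 479 = 1916
    Σ(formed) = 4992 kJ
  ΔH_A = 4160 − 4992 = −832 kJ
Reaction B:
  Bonds broken (reactants):
    C–C: 2 × 351 = 702
    C–H: 8 × 406 = 3248
    Σ(broken) = 3950 kJ
  Bonds formed (products):
    C–C: 1 × 351 = 351
    C–H: 6 × 406 = 2436
    C=C: 1 × 628 = 628
    H–H: 1 × 451 = 451
    Σ(formed) = 3866 kJ
  ΔH_B = 3950 − 3866 = +84 kJ
ΔH_A − ΔH_B = −916 kJ, so reaction A has the more negative ΔH; |ΔH_A − ΔH_B| = 916 kJ.

Reaction A, by 916 kJ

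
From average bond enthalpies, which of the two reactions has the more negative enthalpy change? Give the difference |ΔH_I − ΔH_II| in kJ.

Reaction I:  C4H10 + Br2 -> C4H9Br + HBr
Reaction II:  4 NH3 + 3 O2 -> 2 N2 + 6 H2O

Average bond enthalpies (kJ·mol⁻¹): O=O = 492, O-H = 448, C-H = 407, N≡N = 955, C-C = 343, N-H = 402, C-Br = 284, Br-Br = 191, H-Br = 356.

Reaction I:
  Bonds broken (reactants):
    Br-Br: 1 × 191 = 191
    C-C: 3 × 343 = 1029
    C-H: 10 × 407 = 4070
    Σ(broken) = 5290 kJ
  Bonds formed (products):
    C-Br: 1 × 284 = 284
    C-C: 3 × 343 = 1029
    C-H: 9 × 407 = 3663
    H-Br: 1 × 356 = 356
    Σ(formed) = 5332 kJ
  ΔH_I = 5290 − 5332 = −42 kJ
Reaction II:
  Bonds broken (reactants):
    N-H: 12 × 402 = 4824
    O=O: 3 × 492 = 1476
    Σ(broken) = 6300 kJ
  Bonds formed (products):
    N≡N: 2 × 955 = 1910
    O-H: 12 × 448 = 5376
    Σ(formed) = 7286 kJ
  ΔH_II = 6300 − 7286 = −986 kJ
ΔH_I − ΔH_II = +944 kJ, so reaction II has the more negative ΔH; |ΔH_I − ΔH_II| = 944 kJ.

Reaction II, by 944 kJ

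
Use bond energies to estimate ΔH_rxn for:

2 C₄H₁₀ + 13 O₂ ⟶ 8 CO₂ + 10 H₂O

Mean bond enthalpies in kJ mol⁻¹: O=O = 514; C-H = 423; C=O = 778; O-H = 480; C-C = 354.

ΔH ≈ −4782 kJ

Bonds broken (reactants):
  C-C: 6 × 354 = 2124
  C-H: 20 × 423 = 8460
  O=O: 13 × 514 = 6682
  Σ(broken) = 17266 kJ
Bonds formed (products):
  C=O: 16 × 778 = 12448
  O-H: 20 × 480 = 9600
  Σ(formed) = 22048 kJ
ΔH = Σ(broken) − Σ(formed) = 17266 − 22048 = −4782 kJ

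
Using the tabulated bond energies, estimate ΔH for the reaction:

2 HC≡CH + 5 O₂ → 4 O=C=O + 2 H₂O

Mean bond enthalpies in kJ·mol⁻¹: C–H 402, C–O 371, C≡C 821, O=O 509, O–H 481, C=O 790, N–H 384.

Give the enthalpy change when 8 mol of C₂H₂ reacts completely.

ΔH = −9796 kJ

Bonds broken (reactants):
  C≡C: 2 × 821 = 1642
  C–H: 4 × 402 = 1608
  O=O: 5 × 509 = 2545
  Σ(broken) = 5795 kJ
Bonds formed (products):
  C=O: 8 × 790 = 6320
  O–H: 4 × 481 = 1924
  Σ(formed) = 8244 kJ
ΔH = Σ(broken) − Σ(formed) = 5795 − 8244 = −2449 kJ
For 4× the reaction as written: 4 × (−2449) = −9796 kJ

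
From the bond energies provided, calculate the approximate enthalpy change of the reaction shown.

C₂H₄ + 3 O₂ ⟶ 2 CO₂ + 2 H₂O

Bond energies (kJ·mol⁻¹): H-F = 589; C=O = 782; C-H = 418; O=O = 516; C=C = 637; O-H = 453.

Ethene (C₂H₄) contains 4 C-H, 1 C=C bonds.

Bonds broken (reactants):
  C-H: 4 × 418 = 1672
  C=C: 1 × 637 = 637
  O=O: 3 × 516 = 1548
  Σ(broken) = 3857 kJ
Bonds formed (products):
  C=O: 4 × 782 = 3128
  O-H: 4 × 453 = 1812
  Σ(formed) = 4940 kJ
ΔH = Σ(broken) − Σ(formed) = 3857 − 4940 = −1083 kJ

ΔH ≈ −1083 kJ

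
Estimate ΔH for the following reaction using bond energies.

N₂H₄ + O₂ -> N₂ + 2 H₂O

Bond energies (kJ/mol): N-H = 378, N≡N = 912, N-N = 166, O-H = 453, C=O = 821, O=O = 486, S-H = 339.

Bonds broken (reactants):
  N-H: 4 × 378 = 1512
  N-N: 1 × 166 = 166
  O=O: 1 × 486 = 486
  Σ(broken) = 2164 kJ
Bonds formed (products):
  N≡N: 1 × 912 = 912
  O-H: 4 × 453 = 1812
  Σ(formed) = 2724 kJ
ΔH = Σ(broken) − Σ(formed) = 2164 − 2724 = −560 kJ

ΔH ≈ −560 kJ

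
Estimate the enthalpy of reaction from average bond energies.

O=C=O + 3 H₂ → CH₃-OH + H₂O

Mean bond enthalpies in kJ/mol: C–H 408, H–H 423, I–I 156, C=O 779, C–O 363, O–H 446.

Bonds broken (reactants):
  C=O: 2 × 779 = 1558
  H–H: 3 × 423 = 1269
  Σ(broken) = 2827 kJ
Bonds formed (products):
  C–H: 3 × 408 = 1224
  C–O: 1 × 363 = 363
  O–H: 3 × 446 = 1338
  Σ(formed) = 2925 kJ
ΔH = Σ(broken) − Σ(formed) = 2827 − 2925 = −98 kJ

ΔH ≈ −98 kJ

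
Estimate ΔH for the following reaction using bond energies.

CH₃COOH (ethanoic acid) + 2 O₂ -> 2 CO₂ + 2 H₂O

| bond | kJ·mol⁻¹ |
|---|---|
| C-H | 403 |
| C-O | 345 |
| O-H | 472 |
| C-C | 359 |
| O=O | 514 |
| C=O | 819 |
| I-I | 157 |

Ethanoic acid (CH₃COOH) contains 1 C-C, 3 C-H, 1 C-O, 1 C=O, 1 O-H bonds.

ΔH ≈ −932 kJ

Bonds broken (reactants):
  C-C: 1 × 359 = 359
  C-H: 3 × 403 = 1209
  C-O: 1 × 345 = 345
  C=O: 1 × 819 = 819
  O-H: 1 × 472 = 472
  O=O: 2 × 514 = 1028
  Σ(broken) = 4232 kJ
Bonds formed (products):
  C=O: 4 × 819 = 3276
  O-H: 4 × 472 = 1888
  Σ(formed) = 5164 kJ
ΔH = Σ(broken) − Σ(formed) = 4232 − 5164 = −932 kJ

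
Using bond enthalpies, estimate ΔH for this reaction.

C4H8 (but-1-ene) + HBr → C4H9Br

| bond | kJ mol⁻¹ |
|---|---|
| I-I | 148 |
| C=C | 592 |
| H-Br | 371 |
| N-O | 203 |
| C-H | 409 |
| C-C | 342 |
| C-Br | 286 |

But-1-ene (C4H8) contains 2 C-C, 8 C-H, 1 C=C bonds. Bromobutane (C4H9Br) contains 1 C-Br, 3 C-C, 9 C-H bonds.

ΔH ≈ −74 kJ

Bonds broken (reactants):
  C-C: 2 × 342 = 684
  C-H: 8 × 409 = 3272
  C=C: 1 × 592 = 592
  H-Br: 1 × 371 = 371
  Σ(broken) = 4919 kJ
Bonds formed (products):
  C-Br: 1 × 286 = 286
  C-C: 3 × 342 = 1026
  C-H: 9 × 409 = 3681
  Σ(formed) = 4993 kJ
ΔH = Σ(broken) − Σ(formed) = 4919 − 4993 = −74 kJ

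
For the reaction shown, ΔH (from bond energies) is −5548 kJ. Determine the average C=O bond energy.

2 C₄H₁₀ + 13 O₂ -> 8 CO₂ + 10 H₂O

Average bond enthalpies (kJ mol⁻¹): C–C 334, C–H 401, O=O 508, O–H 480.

D(C=O) ≈ 786 kJ/mol

Let D be the C=O bond energy.
Σ(broken) = 6×334 + 20×401 + 13×508 = 16628
Σ(formed) = 16×D + 20×480 = 9600 + 16D
ΔH = Σ(broken) − Σ(formed) = (16628) − (9600 + 16D) = +7028 − 16D
Setting this equal to −5548 kJ gives 16D = 12576, so D = 786 kJ/mol.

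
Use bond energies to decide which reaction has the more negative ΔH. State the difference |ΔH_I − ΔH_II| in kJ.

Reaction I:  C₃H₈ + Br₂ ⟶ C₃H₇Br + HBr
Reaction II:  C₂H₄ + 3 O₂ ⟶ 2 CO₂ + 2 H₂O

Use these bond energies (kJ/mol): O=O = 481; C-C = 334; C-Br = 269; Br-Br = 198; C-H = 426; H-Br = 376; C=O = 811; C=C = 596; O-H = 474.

Reaction II, by 1376 kJ

Reaction I:
  Bonds broken (reactants):
    Br-Br: 1 × 198 = 198
    C-C: 2 × 334 = 668
    C-H: 8 × 426 = 3408
    Σ(broken) = 4274 kJ
  Bonds formed (products):
    C-Br: 1 × 269 = 269
    C-C: 2 × 334 = 668
    C-H: 7 × 426 = 2982
    H-Br: 1 × 376 = 376
    Σ(formed) = 4295 kJ
  ΔH_I = 4274 − 4295 = −21 kJ
Reaction II:
  Bonds broken (reactants):
    C-H: 4 × 426 = 1704
    C=C: 1 × 596 = 596
    O=O: 3 × 481 = 1443
    Σ(broken) = 3743 kJ
  Bonds formed (products):
    C=O: 4 × 811 = 3244
    O-H: 4 × 474 = 1896
    Σ(formed) = 5140 kJ
  ΔH_II = 3743 − 5140 = −1397 kJ
ΔH_I − ΔH_II = +1376 kJ, so reaction II has the more negative ΔH; |ΔH_I − ΔH_II| = 1376 kJ.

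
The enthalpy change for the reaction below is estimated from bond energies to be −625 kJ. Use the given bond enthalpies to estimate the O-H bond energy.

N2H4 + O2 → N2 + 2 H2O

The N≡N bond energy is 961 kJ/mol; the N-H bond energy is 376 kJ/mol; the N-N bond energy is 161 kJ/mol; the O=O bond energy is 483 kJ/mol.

D(O-H) ≈ 453 kJ/mol

Let D be the O-H bond energy.
Σ(broken) = 4×376 + 1×161 + 1×483 = 2148
Σ(formed) = 1×961 + 4×D = 961 + 4D
ΔH = Σ(broken) − Σ(formed) = (2148) − (961 + 4D) = +1187 − 4D
Setting this equal to −625 kJ gives 4D = 1812, so D = 453 kJ/mol.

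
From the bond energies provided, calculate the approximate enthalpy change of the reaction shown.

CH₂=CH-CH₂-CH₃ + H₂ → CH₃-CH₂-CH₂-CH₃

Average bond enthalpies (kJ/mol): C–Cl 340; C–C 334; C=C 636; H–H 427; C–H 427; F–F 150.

ΔH ≈ −125 kJ

Bonds broken (reactants):
  C–C: 2 × 334 = 668
  C–H: 8 × 427 = 3416
  C=C: 1 × 636 = 636
  H–H: 1 × 427 = 427
  Σ(broken) = 5147 kJ
Bonds formed (products):
  C–C: 3 × 334 = 1002
  C–H: 10 × 427 = 4270
  Σ(formed) = 5272 kJ
ΔH = Σ(broken) − Σ(formed) = 5147 − 5272 = −125 kJ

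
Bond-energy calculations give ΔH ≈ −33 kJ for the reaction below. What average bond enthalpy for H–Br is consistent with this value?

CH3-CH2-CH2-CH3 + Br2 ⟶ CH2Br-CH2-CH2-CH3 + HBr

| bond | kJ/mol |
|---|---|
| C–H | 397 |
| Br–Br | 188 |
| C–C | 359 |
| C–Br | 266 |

D(H–Br) ≈ 352 kJ/mol

Let D be the H–Br bond energy.
Σ(broken) = 1×188 + 3×359 + 10×397 = 5235
Σ(formed) = 1×266 + 3×359 + 9×397 + 1×D = 4916 + D
ΔH = Σ(broken) − Σ(formed) = (5235) − (4916 + D) = +319 − D
Setting this equal to −33 kJ gives D = 352 kJ/mol.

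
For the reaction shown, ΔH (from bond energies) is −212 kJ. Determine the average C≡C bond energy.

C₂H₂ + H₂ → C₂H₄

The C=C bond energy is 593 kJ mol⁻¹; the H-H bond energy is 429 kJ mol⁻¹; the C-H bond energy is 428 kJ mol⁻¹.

D(C≡C) ≈ 808 kJ/mol

Let D be the C≡C bond energy.
Σ(broken) = 1×D + 2×428 + 1×429 = 1285 + D
Σ(formed) = 4×428 + 1×593 = 2305
ΔH = Σ(broken) − Σ(formed) = (1285 + D) − (2305) = −1020 + D
Setting this equal to −212 kJ gives D = 808 kJ/mol.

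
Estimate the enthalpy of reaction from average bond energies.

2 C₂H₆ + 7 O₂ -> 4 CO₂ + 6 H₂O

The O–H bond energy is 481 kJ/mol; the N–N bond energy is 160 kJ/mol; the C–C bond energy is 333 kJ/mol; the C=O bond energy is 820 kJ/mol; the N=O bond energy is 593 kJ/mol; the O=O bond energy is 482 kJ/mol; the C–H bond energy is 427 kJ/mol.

ΔH ≈ −3168 kJ

Bonds broken (reactants):
  C–C: 2 × 333 = 666
  C–H: 12 × 427 = 5124
  O=O: 7 × 482 = 3374
  Σ(broken) = 9164 kJ
Bonds formed (products):
  C=O: 8 × 820 = 6560
  O–H: 12 × 481 = 5772
  Σ(formed) = 12332 kJ
ΔH = Σ(broken) − Σ(formed) = 9164 − 12332 = −3168 kJ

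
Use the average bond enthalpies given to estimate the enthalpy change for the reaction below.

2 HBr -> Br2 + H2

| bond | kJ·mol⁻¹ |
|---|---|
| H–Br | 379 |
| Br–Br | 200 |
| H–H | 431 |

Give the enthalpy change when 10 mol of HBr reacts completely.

ΔH = +635 kJ

Bonds broken (reactants):
  H–Br: 2 × 379 = 758
  Σ(broken) = 758 kJ
Bonds formed (products):
  Br–Br: 1 × 200 = 200
  H–H: 1 × 431 = 431
  Σ(formed) = 631 kJ
ΔH = Σ(broken) − Σ(formed) = 758 − 631 = +127 kJ
For 5× the reaction as written: 5 × (+127) = +635 kJ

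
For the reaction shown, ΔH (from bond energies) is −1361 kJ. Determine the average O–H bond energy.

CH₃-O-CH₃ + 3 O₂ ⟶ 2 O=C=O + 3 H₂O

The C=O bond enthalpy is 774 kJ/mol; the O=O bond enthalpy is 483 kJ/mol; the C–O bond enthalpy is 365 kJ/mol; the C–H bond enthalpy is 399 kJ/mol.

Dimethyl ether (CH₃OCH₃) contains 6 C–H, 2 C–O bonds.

D(O–H) ≈ 473 kJ/mol

Let D be the O–H bond energy.
Σ(broken) = 6×399 + 2×365 + 3×483 = 4573
Σ(formed) = 4×774 + 6×D = 3096 + 6D
ΔH = Σ(broken) − Σ(formed) = (4573) − (3096 + 6D) = +1477 − 6D
Setting this equal to −1361 kJ gives 6D = 2838, so D = 473 kJ/mol.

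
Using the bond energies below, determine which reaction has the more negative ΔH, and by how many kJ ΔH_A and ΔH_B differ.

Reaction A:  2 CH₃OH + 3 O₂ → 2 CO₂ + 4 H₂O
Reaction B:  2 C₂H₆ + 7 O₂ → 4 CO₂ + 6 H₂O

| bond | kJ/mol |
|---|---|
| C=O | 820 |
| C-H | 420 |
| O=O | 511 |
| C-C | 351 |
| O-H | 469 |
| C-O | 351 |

Reaction B, by 1530 kJ

Reaction A:
  Bonds broken (reactants):
    C-H: 6 × 420 = 2520
    C-O: 2 × 351 = 702
    O-H: 2 × 469 = 938
    O=O: 3 × 511 = 1533
    Σ(broken) = 5693 kJ
  Bonds formed (products):
    C=O: 4 × 820 = 3280
    O-H: 8 × 469 = 3752
    Σ(formed) = 7032 kJ
  ΔH_A = 5693 − 7032 = −1339 kJ
Reaction B:
  Bonds broken (reactants):
    C-C: 2 × 351 = 702
    C-H: 12 × 420 = 5040
    O=O: 7 × 511 = 3577
    Σ(broken) = 9319 kJ
  Bonds formed (products):
    C=O: 8 × 820 = 6560
    O-H: 12 × 469 = 5628
    Σ(formed) = 12188 kJ
  ΔH_B = 9319 − 12188 = −2869 kJ
ΔH_A − ΔH_B = +1530 kJ, so reaction B has the more negative ΔH; |ΔH_A − ΔH_B| = 1530 kJ.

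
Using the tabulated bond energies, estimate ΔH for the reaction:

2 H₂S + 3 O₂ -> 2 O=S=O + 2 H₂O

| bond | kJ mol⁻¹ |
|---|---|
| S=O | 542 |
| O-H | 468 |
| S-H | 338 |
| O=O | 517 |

ΔH ≈ −1137 kJ

Bonds broken (reactants):
  O=O: 3 × 517 = 1551
  S-H: 4 × 338 = 1352
  Σ(broken) = 2903 kJ
Bonds formed (products):
  O-H: 4 × 468 = 1872
  S=O: 4 × 542 = 2168
  Σ(formed) = 4040 kJ
ΔH = Σ(broken) − Σ(formed) = 2903 − 4040 = −1137 kJ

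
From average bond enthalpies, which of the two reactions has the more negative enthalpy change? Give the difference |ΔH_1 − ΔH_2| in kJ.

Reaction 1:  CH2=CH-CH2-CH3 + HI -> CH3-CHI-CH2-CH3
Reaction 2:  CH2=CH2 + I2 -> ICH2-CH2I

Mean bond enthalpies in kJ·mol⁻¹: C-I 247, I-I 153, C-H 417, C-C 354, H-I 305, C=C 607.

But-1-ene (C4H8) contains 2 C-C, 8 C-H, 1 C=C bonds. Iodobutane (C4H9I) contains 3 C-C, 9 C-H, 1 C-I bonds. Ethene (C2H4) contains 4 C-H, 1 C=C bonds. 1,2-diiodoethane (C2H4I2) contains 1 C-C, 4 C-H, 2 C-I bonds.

Reaction 1, by 18 kJ

Reaction 1:
  Bonds broken (reactants):
    C-C: 2 × 354 = 708
    C-H: 8 × 417 = 3336
    C=C: 1 × 607 = 607
    H-I: 1 × 305 = 305
    Σ(broken) = 4956 kJ
  Bonds formed (products):
    C-C: 3 × 354 = 1062
    C-H: 9 × 417 = 3753
    C-I: 1 × 247 = 247
    Σ(formed) = 5062 kJ
  ΔH_1 = 4956 − 5062 = −106 kJ
Reaction 2:
  Bonds broken (reactants):
    C-H: 4 × 417 = 1668
    C=C: 1 × 607 = 607
    I-I: 1 × 153 = 153
    Σ(broken) = 2428 kJ
  Bonds formed (products):
    C-C: 1 × 354 = 354
    C-H: 4 × 417 = 1668
    C-I: 2 × 247 = 494
    Σ(formed) = 2516 kJ
  ΔH_2 = 2428 − 2516 = −88 kJ
ΔH_1 − ΔH_2 = −18 kJ, so reaction 1 has the more negative ΔH; |ΔH_1 − ΔH_2| = 18 kJ.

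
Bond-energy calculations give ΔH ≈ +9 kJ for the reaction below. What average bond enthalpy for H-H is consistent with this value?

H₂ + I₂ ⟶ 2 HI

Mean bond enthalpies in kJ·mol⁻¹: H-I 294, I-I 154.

D(H-H) ≈ 443 kJ/mol

Let D be the H-H bond energy.
Σ(broken) = 1×D + 1×154 = 154 + D
Σ(formed) = 2×294 = 588
ΔH = Σ(broken) − Σ(formed) = (154 + D) − (588) = −434 + D
Setting this equal to +9 kJ gives D = 443 kJ/mol.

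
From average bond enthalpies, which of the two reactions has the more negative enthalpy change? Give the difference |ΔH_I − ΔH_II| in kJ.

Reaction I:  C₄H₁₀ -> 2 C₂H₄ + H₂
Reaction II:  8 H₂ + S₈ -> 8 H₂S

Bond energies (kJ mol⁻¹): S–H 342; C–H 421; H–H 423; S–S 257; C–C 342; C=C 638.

Reaction II, by 201 kJ

Reaction I:
  Bonds broken (reactants):
    C–C: 3 × 342 = 1026
    C–H: 10 × 421 = 4210
    Σ(broken) = 5236 kJ
  Bonds formed (products):
    C–H: 8 × 421 = 3368
    C=C: 2 × 638 = 1276
    H–H: 1 × 423 = 423
    Σ(formed) = 5067 kJ
  ΔH_I = 5236 − 5067 = +169 kJ
Reaction II:
  Bonds broken (reactants):
    H–H: 8 × 423 = 3384
    S–S: 8 × 257 = 2056
    Σ(broken) = 5440 kJ
  Bonds formed (products):
    S–H: 16 × 342 = 5472
    Σ(formed) = 5472 kJ
  ΔH_II = 5440 − 5472 = −32 kJ
ΔH_I − ΔH_II = +201 kJ, so reaction II has the more negative ΔH; |ΔH_I − ΔH_II| = 201 kJ.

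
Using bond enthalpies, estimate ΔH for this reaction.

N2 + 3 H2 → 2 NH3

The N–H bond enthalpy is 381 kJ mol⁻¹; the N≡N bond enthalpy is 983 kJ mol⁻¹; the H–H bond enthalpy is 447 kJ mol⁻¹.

ΔH ≈ +38 kJ

Bonds broken (reactants):
  H–H: 3 × 447 = 1341
  N≡N: 1 × 983 = 983
  Σ(broken) = 2324 kJ
Bonds formed (products):
  N–H: 6 × 381 = 2286
  Σ(formed) = 2286 kJ
ΔH = Σ(broken) − Σ(formed) = 2324 − 2286 = +38 kJ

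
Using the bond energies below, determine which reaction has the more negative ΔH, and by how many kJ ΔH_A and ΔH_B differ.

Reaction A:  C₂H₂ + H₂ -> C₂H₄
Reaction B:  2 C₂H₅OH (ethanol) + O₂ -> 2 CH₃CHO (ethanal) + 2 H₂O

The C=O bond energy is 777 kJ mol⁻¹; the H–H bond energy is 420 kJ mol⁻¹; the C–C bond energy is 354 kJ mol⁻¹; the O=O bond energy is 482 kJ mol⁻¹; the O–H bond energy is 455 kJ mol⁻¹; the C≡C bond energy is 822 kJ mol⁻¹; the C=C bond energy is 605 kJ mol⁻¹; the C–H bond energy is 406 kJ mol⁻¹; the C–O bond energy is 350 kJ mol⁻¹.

Reaction A:
  Bonds broken (reactants):
    C≡C: 1 × 822 = 822
    C–H: 2 × 406 = 812
    H–H: 1 × 420 = 420
    Σ(broken) = 2054 kJ
  Bonds formed (products):
    C–H: 4 × 406 = 1624
    C=C: 1 × 605 = 605
    Σ(formed) = 2229 kJ
  ΔH_A = 2054 − 2229 = −175 kJ
Reaction B:
  Bonds broken (reactants):
    C–C: 2 × 354 = 708
    C–H: 10 × 406 = 4060
    C–O: 2 × 350 = 700
    O–H: 2 × 455 = 910
    O=O: 1 × 482 = 482
    Σ(broken) = 6860 kJ
  Bonds formed (products):
    C–C: 2 × 354 = 708
    C–H: 8 × 406 = 3248
    C=O: 2 × 777 = 1554
    O–H: 4 × 455 = 1820
    Σ(formed) = 7330 kJ
  ΔH_B = 6860 − 7330 = −470 kJ
ΔH_A − ΔH_B = +295 kJ, so reaction B has the more negative ΔH; |ΔH_A − ΔH_B| = 295 kJ.

Reaction B, by 295 kJ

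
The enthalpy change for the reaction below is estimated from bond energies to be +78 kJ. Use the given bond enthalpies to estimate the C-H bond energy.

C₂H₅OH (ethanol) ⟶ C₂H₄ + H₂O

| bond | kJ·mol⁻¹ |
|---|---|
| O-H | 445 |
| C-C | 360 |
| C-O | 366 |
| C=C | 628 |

D(C-H) ≈ 425 kJ/mol

Let D be the C-H bond energy.
Σ(broken) = 1×360 + 5×D + 1×366 + 1×445 = 1171 + 5D
Σ(formed) = 4×D + 1×628 + 2×445 = 1518 + 4D
ΔH = Σ(broken) − Σ(formed) = (1171 + 5D) − (1518 + 4D) = −347 + D
Setting this equal to +78 kJ gives D = 425 kJ/mol.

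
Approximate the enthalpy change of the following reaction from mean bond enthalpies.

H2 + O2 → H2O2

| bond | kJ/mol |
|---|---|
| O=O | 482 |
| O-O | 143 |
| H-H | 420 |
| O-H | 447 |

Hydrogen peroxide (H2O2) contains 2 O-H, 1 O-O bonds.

Bonds broken (reactants):
  H-H: 1 × 420 = 420
  O=O: 1 × 482 = 482
  Σ(broken) = 902 kJ
Bonds formed (products):
  O-H: 2 × 447 = 894
  O-O: 1 × 143 = 143
  Σ(formed) = 1037 kJ
ΔH = Σ(broken) − Σ(formed) = 902 − 1037 = −135 kJ

ΔH ≈ −135 kJ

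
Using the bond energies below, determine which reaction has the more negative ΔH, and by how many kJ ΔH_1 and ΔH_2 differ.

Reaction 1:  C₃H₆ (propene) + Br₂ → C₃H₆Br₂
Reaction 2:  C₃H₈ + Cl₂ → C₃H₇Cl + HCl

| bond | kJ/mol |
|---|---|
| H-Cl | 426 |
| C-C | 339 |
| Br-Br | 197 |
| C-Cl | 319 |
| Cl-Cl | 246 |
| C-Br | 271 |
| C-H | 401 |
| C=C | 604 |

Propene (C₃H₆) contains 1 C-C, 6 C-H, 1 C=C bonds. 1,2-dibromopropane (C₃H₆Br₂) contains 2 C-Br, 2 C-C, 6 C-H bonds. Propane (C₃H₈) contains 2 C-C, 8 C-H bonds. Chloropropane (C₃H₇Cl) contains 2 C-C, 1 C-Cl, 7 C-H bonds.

Reaction 1:
  Bonds broken (reactants):
    Br-Br: 1 × 197 = 197
    C-C: 1 × 339 = 339
    C-H: 6 × 401 = 2406
    C=C: 1 × 604 = 604
    Σ(broken) = 3546 kJ
  Bonds formed (products):
    C-Br: 2 × 271 = 542
    C-C: 2 × 339 = 678
    C-H: 6 × 401 = 2406
    Σ(formed) = 3626 kJ
  ΔH_1 = 3546 − 3626 = −80 kJ
Reaction 2:
  Bonds broken (reactants):
    C-C: 2 × 339 = 678
    C-H: 8 × 401 = 3208
    Cl-Cl: 1 × 246 = 246
    Σ(broken) = 4132 kJ
  Bonds formed (products):
    C-C: 2 × 339 = 678
    C-Cl: 1 × 319 = 319
    C-H: 7 × 401 = 2807
    H-Cl: 1 × 426 = 426
    Σ(formed) = 4230 kJ
  ΔH_2 = 4132 − 4230 = −98 kJ
ΔH_1 − ΔH_2 = +18 kJ, so reaction 2 has the more negative ΔH; |ΔH_1 − ΔH_2| = 18 kJ.

Reaction 2, by 18 kJ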